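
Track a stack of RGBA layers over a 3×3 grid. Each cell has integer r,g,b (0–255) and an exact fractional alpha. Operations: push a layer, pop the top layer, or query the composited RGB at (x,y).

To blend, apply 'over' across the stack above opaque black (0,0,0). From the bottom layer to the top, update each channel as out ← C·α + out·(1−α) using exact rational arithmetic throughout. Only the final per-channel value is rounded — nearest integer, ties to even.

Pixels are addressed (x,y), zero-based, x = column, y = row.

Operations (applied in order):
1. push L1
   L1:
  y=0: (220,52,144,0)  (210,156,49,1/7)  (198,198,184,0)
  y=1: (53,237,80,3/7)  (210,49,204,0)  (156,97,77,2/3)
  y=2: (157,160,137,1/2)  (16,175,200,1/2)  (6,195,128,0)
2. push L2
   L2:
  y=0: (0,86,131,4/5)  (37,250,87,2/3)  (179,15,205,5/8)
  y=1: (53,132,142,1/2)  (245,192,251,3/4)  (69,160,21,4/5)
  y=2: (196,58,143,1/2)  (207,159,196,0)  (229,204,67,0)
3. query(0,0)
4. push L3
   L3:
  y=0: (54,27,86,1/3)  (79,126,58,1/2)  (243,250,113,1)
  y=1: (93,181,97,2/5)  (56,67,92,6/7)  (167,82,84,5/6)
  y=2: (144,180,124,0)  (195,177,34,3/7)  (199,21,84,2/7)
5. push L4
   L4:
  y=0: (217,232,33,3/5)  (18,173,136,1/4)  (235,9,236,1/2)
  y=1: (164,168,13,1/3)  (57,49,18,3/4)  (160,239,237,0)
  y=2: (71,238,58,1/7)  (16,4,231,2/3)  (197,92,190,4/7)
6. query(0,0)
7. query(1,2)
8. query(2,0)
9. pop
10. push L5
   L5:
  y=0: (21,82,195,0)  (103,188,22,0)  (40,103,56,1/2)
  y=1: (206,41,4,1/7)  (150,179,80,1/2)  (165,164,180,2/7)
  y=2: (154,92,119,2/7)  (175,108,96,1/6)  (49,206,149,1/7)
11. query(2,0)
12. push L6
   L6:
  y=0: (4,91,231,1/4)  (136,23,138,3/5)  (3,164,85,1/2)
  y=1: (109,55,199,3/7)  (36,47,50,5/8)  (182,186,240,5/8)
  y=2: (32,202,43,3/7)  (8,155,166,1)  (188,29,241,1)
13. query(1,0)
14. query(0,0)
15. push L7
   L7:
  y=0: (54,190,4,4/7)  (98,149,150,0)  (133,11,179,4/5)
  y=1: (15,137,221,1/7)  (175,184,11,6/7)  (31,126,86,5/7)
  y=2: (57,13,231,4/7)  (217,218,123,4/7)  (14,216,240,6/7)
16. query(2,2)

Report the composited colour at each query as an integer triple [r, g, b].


(0,0) stack=L1,L2; from [0,0,0]:
+L1 (α=0) → [0, 0, 0]
+L2 (α=4/5) → [0, 344/5, 524/5]
rounded: [0, 69, 105]

at x=0,y=0 over L1,L2,L3,L4:
+L1 (α=0) → [0, 0, 0]
+L2 (α=4/5) → [0, 344/5, 524/5]
+L3 (α=1/3) → [18, 823/15, 1478/15]
+L4 (α=3/5) → [687/5, 12086/75, 4441/75]
= [137, 161, 59]

at x=1,y=2 over L1,L2,L3,L4:
+L1 (α=1/2) → [8, 175/2, 100]
+L2 (α=0) → [8, 175/2, 100]
+L3 (α=3/7) → [617/7, 881/7, 502/7]
+L4 (α=2/3) → [841/21, 937/21, 3736/21]
→ [40, 45, 178]

query (2,0) [L1,L2,L3,L4] — begin 0,0,0
+L1 (α=0) → [0, 0, 0]
+L2 (α=5/8) → [895/8, 75/8, 1025/8]
+L3 (α=1) → [243, 250, 113]
+L4 (α=1/2) → [239, 259/2, 349/2]
→ [239, 130, 174]

query (2,0) [L1,L2,L3,L5] — begin 0,0,0
+L1 (α=0) → [0, 0, 0]
+L2 (α=5/8) → [895/8, 75/8, 1025/8]
+L3 (α=1) → [243, 250, 113]
+L5 (α=1/2) → [283/2, 353/2, 169/2]
→ [142, 176, 84]

(1,0) stack=L1,L2,L3,L5,L6; from [0,0,0]:
L1 α=1/7: [30, 156/7, 7]
L2 α=2/3: [104/3, 3656/21, 181/3]
L3 α=1/2: [341/6, 3151/21, 355/6]
L5 α=0: [341/6, 3151/21, 355/6]
L6 α=3/5: [313/3, 7751/105, 1597/15]
= [104, 74, 106]

at x=0,y=0 over L1,L2,L3,L5,L6:
after L1 α=0: [0, 0, 0]
after L2 α=4/5: [0, 344/5, 524/5]
after L3 α=1/3: [18, 823/15, 1478/15]
after L5 α=0: [18, 823/15, 1478/15]
after L6 α=1/4: [29/2, 639/10, 2633/20]
→ [14, 64, 132]

at x=2,y=2 over L1,L2,L3,L5,L6,L7:
after L1 α=0: [0, 0, 0]
after L2 α=0: [0, 0, 0]
after L3 α=2/7: [398/7, 6, 24]
after L5 α=1/7: [2731/49, 242/7, 293/7]
after L6 α=1: [188, 29, 241]
after L7 α=6/7: [272/7, 1325/7, 1681/7]
→ [39, 189, 240]


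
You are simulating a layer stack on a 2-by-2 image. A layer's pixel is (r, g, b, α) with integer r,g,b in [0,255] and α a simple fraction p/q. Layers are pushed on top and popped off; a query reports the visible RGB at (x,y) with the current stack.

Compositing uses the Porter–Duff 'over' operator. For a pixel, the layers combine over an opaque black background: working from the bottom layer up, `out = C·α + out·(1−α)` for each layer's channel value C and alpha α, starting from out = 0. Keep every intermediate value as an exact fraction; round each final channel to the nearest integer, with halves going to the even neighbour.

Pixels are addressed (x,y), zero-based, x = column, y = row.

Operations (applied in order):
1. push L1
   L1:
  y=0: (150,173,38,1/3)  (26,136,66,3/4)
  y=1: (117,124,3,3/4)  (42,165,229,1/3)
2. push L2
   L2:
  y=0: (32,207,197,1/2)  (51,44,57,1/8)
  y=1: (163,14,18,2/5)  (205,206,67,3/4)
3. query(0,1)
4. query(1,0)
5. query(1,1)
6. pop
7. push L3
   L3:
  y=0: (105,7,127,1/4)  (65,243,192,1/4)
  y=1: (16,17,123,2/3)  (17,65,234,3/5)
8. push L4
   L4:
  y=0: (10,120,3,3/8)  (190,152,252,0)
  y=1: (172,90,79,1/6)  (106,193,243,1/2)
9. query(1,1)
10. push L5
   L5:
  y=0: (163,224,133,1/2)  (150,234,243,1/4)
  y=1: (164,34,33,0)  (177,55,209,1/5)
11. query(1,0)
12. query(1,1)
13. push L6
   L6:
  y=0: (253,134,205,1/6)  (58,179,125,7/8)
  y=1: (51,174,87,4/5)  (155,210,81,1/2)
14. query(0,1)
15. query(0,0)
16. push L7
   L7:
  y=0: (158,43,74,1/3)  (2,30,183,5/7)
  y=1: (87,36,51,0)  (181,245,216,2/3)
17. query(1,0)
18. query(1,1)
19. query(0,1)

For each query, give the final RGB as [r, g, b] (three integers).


at x=0,y=1 over L1,L2:
+L1 (α=3/4) → [351/4, 93, 9/4]
+L2 (α=2/5) → [2357/20, 307/5, 171/20]
= [118, 61, 9]

at x=1,y=0 over L1,L2:
L1 α=3/4: [39/2, 102, 99/2]
L2 α=1/8: [375/16, 379/4, 807/16]
→ [23, 95, 50]

(1,1) stack=L1,L2; from [0,0,0]:
L1 α=1/3: [14, 55, 229/3]
L2 α=3/4: [629/4, 673/4, 208/3]
→ [157, 168, 69]

at x=1,y=1 over L1,L3,L4:
L1 α=1/3: [14, 55, 229/3]
L3 α=3/5: [79/5, 61, 2564/15]
L4 α=1/2: [609/10, 127, 6209/30]
= [61, 127, 207]

(1,0) stack=L1,L3,L4,L5; from [0,0,0]:
L1 α=3/4: [39/2, 102, 99/2]
L3 α=1/4: [247/8, 549/4, 681/8]
L4 α=0: [247/8, 549/4, 681/8]
L5 α=1/4: [1941/32, 2583/16, 3987/32]
= [61, 161, 125]

at x=1,y=1 over L1,L3,L4,L5:
+L1 (α=1/3) → [14, 55, 229/3]
+L3 (α=3/5) → [79/5, 61, 2564/15]
+L4 (α=1/2) → [609/10, 127, 6209/30]
+L5 (α=1/5) → [2103/25, 563/5, 15553/75]
→ [84, 113, 207]

query (0,1) [L1,L3,L4,L5,L6] — begin 0,0,0
L1 α=3/4: [351/4, 93, 9/4]
L3 α=2/3: [479/12, 127/3, 331/4]
L4 α=1/6: [4459/72, 905/18, 657/8]
L5 α=0: [4459/72, 905/18, 657/8]
L6 α=4/5: [19147/360, 13433/90, 3441/40]
→ [53, 149, 86]

(0,0) stack=L1,L3,L4,L5,L6; from [0,0,0]:
+L1 (α=1/3) → [50, 173/3, 38/3]
+L3 (α=1/4) → [255/4, 45, 165/4]
+L4 (α=3/8) → [1395/32, 585/8, 861/32]
+L5 (α=1/2) → [6611/64, 2377/16, 5117/64]
+L6 (α=1/6) → [49247/384, 14029/96, 38705/384]
rounded: [128, 146, 101]

(1,0) stack=L1,L3,L4,L5,L6,L7; from [0,0,0]:
L1 α=3/4: [39/2, 102, 99/2]
L3 α=1/4: [247/8, 549/4, 681/8]
L4 α=0: [247/8, 549/4, 681/8]
L5 α=1/4: [1941/32, 2583/16, 3987/32]
L6 α=7/8: [14933/256, 22631/128, 31987/256]
L7 α=5/7: [16213/896, 32231/448, 21301/128]
rounded: [18, 72, 166]

query (1,1) [L1,L3,L4,L5,L6,L7] — begin 0,0,0
after L1 α=1/3: [14, 55, 229/3]
after L3 α=3/5: [79/5, 61, 2564/15]
after L4 α=1/2: [609/10, 127, 6209/30]
after L5 α=1/5: [2103/25, 563/5, 15553/75]
after L6 α=1/2: [2989/25, 1613/10, 10814/75]
after L7 α=2/3: [4013/25, 2171/10, 43214/225]
rounded: [161, 217, 192]

(0,1) stack=L1,L3,L4,L5,L6,L7; from [0,0,0]:
+L1 (α=3/4) → [351/4, 93, 9/4]
+L3 (α=2/3) → [479/12, 127/3, 331/4]
+L4 (α=1/6) → [4459/72, 905/18, 657/8]
+L5 (α=0) → [4459/72, 905/18, 657/8]
+L6 (α=4/5) → [19147/360, 13433/90, 3441/40]
+L7 (α=0) → [19147/360, 13433/90, 3441/40]
= [53, 149, 86]


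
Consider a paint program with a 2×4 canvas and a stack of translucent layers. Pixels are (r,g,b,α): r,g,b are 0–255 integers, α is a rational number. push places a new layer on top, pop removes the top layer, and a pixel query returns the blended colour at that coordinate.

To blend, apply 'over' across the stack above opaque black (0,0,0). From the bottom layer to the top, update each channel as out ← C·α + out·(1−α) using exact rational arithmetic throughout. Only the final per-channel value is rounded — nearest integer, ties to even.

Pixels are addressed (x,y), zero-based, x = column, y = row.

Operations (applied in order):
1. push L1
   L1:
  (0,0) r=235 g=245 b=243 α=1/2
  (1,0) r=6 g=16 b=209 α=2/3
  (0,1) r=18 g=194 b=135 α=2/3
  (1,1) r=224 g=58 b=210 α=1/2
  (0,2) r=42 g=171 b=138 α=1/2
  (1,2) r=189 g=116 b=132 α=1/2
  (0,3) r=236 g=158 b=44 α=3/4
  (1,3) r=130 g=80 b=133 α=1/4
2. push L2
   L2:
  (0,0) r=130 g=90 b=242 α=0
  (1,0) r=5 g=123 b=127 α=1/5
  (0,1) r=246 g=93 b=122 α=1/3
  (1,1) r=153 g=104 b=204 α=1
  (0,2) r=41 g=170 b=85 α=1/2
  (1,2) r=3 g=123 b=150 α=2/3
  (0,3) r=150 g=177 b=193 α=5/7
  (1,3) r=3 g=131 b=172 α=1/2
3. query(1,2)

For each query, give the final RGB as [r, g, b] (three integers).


(1,2) stack=L1,L2; from [0,0,0]:
+L1 (α=1/2) → [189/2, 58, 66]
+L2 (α=2/3) → [67/2, 304/3, 122]
→ [34, 101, 122]


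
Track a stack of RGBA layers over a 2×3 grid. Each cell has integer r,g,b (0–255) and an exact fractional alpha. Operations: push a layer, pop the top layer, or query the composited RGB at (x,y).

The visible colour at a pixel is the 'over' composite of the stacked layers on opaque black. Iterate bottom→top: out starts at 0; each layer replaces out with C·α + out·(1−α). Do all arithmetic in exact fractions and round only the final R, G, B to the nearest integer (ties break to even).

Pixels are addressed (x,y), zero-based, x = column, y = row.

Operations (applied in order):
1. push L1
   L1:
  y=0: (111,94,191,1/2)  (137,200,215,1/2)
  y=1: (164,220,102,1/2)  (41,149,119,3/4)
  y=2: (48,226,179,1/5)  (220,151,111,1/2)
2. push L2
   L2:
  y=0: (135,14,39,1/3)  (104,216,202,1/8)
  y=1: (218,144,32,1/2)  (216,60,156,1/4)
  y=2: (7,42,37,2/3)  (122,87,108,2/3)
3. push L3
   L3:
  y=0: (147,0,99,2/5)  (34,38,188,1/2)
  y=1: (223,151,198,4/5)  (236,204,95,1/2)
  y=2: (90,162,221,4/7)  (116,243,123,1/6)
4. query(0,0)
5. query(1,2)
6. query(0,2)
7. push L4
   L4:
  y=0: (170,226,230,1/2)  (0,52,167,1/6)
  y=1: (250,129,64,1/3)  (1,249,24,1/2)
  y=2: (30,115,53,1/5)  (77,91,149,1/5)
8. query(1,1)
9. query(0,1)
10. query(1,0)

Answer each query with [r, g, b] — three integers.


(0,0) stack=L1,L2,L3; from [0,0,0]:
+L1 (α=1/2) → [111/2, 47, 191/2]
+L2 (α=1/3) → [82, 36, 230/3]
+L3 (α=2/5) → [108, 108/5, 428/5]
rounded: [108, 22, 86]

query (1,2) [L1,L2,L3] — begin 0,0,0
+L1 (α=1/2) → [110, 151/2, 111/2]
+L2 (α=2/3) → [118, 499/6, 181/2]
+L3 (α=1/6) → [353/3, 3953/36, 1151/12]
rounded: [118, 110, 96]

at x=0,y=2 over L1,L2,L3:
after L1 α=1/5: [48/5, 226/5, 179/5]
after L2 α=2/3: [118/15, 646/15, 183/5]
after L3 α=4/7: [274/5, 3886/35, 4969/35]
→ [55, 111, 142]

at x=1,y=1 over L1,L2,L3,L4:
after L1 α=3/4: [123/4, 447/4, 357/4]
after L2 α=1/4: [1233/16, 1581/16, 1695/16]
after L3 α=1/2: [5009/32, 4845/32, 3215/32]
after L4 α=1/2: [5041/64, 12813/64, 3983/64]
rounded: [79, 200, 62]

(0,1) stack=L1,L2,L3,L4; from [0,0,0]:
+L1 (α=1/2) → [82, 110, 51]
+L2 (α=1/2) → [150, 127, 83/2]
+L3 (α=4/5) → [1042/5, 731/5, 1667/10]
+L4 (α=1/3) → [3334/15, 2107/15, 1987/15]
rounded: [222, 140, 132]

(1,0) stack=L1,L2,L3,L4; from [0,0,0]:
after L1 α=1/2: [137/2, 100, 215/2]
after L2 α=1/8: [1167/16, 229/2, 1909/16]
after L3 α=1/2: [1711/32, 305/4, 4917/32]
after L4 α=1/6: [8555/192, 1733/24, 29929/192]
= [45, 72, 156]


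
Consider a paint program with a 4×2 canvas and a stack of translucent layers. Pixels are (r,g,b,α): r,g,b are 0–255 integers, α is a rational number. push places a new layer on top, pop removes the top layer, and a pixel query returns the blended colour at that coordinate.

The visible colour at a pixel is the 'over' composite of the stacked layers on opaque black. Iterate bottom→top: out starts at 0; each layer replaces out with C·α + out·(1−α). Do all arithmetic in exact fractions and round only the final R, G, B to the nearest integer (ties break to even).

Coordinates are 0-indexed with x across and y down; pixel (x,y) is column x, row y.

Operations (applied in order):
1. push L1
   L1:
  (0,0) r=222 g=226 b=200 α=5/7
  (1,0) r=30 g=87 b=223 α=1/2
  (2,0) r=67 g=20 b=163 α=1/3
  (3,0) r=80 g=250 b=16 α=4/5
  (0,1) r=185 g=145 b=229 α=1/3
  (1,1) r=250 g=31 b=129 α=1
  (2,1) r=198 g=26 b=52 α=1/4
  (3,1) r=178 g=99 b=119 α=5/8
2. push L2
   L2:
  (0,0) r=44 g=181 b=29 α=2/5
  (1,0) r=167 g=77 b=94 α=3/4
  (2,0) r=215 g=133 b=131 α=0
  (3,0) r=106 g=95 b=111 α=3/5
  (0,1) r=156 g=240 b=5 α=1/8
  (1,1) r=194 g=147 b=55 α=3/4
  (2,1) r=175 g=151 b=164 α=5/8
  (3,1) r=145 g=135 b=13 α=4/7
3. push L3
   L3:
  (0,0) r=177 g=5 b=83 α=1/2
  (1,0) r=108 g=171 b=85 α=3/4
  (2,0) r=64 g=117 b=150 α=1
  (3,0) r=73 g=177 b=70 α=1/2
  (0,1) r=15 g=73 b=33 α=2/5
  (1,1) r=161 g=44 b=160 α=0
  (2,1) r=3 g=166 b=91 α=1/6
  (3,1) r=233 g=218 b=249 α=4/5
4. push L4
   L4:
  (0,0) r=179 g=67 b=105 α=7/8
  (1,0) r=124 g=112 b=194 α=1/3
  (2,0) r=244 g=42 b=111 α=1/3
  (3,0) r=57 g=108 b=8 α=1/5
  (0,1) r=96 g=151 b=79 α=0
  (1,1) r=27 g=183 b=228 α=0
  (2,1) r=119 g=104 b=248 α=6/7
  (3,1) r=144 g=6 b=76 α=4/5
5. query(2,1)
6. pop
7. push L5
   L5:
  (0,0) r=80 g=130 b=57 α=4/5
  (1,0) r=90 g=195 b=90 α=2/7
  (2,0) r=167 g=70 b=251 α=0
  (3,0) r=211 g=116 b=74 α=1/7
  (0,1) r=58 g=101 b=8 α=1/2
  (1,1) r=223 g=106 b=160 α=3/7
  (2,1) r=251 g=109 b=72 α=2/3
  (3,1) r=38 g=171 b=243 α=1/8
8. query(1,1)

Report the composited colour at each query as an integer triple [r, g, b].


at x=2,y=1 over L1,L2,L3,L4:
+L1 (α=1/4) → [99/2, 13/2, 13]
+L2 (α=5/8) → [2047/16, 1549/16, 859/8]
+L3 (α=1/6) → [10283/96, 3467/32, 5023/48]
+L4 (α=6/7) → [11261/96, 23435/224, 10921/48]
→ [117, 105, 228]

at x=1,y=1 over L1,L2,L3,L5:
after L1 α=1: [250, 31, 129]
after L2 α=3/4: [208, 118, 147/2]
after L3 α=0: [208, 118, 147/2]
after L5 α=3/7: [1501/7, 790/7, 774/7]
= [214, 113, 111]


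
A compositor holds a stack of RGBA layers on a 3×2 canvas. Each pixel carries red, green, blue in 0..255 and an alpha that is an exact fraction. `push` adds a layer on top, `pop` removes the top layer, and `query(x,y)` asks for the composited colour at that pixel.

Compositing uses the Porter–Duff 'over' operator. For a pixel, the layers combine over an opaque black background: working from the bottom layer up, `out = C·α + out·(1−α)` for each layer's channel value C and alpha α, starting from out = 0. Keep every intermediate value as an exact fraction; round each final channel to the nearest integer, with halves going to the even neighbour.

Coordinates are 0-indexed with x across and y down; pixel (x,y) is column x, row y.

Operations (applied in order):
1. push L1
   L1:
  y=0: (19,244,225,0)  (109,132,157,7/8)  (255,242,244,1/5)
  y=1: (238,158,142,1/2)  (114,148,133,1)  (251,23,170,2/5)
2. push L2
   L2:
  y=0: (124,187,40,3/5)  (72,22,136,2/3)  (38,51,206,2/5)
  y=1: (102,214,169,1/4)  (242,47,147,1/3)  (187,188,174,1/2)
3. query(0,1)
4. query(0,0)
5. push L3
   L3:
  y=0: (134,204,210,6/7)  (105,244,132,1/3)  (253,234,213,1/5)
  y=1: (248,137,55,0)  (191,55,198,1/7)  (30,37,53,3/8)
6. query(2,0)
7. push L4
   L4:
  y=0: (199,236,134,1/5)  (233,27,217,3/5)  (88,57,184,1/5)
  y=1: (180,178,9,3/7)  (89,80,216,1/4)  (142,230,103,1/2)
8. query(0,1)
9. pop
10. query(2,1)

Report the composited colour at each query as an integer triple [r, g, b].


(0,1) stack=L1,L2; from [0,0,0]:
L1 α=1/2: [119, 79, 71]
L2 α=1/4: [459/4, 451/4, 191/2]
rounded: [115, 113, 96]

(0,0) stack=L1,L2; from [0,0,0]:
after L1 α=0: [0, 0, 0]
after L2 α=3/5: [372/5, 561/5, 24]
= [74, 112, 24]

query (2,0) [L1,L2,L3] — begin 0,0,0
L1 α=1/5: [51, 242/5, 244/5]
L2 α=2/5: [229/5, 1236/25, 2792/25]
L3 α=1/5: [2181/25, 10794/125, 16493/125]
= [87, 86, 132]

(0,1) stack=L1,L2,L3,L4; from [0,0,0]:
+L1 (α=1/2) → [119, 79, 71]
+L2 (α=1/4) → [459/4, 451/4, 191/2]
+L3 (α=0) → [459/4, 451/4, 191/2]
+L4 (α=3/7) → [999/7, 985/7, 409/7]
→ [143, 141, 58]

at x=2,y=1 over L1,L2,L3:
after L1 α=2/5: [502/5, 46/5, 68]
after L2 α=1/2: [1437/10, 493/5, 121]
after L3 α=3/8: [1617/16, 151/2, 191/2]
= [101, 76, 96]


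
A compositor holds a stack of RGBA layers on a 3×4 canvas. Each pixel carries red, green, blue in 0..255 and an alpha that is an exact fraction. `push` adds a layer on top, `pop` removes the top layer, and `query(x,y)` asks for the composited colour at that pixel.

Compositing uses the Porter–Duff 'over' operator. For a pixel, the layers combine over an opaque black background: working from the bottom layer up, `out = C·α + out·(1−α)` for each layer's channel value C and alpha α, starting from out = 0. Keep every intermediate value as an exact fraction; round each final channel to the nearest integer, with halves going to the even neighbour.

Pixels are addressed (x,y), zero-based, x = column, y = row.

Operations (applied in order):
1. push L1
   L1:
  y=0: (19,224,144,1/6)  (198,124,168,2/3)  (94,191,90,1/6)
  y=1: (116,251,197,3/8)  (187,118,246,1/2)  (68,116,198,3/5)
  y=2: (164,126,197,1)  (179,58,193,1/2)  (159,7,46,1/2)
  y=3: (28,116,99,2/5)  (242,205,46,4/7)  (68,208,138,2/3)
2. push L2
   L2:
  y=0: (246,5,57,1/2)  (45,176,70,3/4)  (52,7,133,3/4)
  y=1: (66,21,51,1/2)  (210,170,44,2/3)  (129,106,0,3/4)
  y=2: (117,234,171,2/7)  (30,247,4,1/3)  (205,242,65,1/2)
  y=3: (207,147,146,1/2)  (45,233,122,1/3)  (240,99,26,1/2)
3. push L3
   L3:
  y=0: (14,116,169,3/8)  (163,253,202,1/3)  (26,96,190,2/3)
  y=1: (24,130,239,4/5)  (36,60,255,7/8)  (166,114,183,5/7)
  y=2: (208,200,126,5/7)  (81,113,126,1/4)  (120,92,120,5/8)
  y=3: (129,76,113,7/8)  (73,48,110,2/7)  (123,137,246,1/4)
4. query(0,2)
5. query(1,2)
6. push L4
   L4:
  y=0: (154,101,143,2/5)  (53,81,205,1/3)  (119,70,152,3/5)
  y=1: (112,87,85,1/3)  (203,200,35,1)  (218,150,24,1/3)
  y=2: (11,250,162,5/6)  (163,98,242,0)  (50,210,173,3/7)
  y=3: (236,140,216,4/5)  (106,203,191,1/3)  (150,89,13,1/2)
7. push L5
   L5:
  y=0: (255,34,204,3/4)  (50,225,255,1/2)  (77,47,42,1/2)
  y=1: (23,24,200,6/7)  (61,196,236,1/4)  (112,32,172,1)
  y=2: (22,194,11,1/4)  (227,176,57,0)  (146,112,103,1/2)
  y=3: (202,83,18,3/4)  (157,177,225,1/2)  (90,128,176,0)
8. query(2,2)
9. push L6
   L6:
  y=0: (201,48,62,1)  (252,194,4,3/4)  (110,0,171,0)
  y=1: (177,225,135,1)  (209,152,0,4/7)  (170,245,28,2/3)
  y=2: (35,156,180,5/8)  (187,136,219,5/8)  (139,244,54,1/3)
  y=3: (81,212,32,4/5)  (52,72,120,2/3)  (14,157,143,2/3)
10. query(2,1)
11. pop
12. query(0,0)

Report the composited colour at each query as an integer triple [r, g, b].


at x=0,y=2 over L1,L2,L3:
after L1 α=1: [164, 126, 197]
after L2 α=2/7: [1054/7, 1098/7, 1327/7]
after L3 α=5/7: [9388/49, 9196/49, 7064/49]
rounded: [192, 188, 144]

at x=1,y=2 over L1,L2,L3:
+L1 (α=1/2) → [179/2, 29, 193/2]
+L2 (α=1/3) → [209/3, 305/3, 197/3]
+L3 (α=1/4) → [145/2, 209/2, 323/4]
→ [72, 104, 81]

(2,2) stack=L1,L2,L3,L4,L5; from [0,0,0]:
+L1 (α=1/2) → [159/2, 7/2, 23]
+L2 (α=1/2) → [569/4, 491/4, 44]
+L3 (α=5/8) → [4107/32, 3313/32, 183/2]
+L4 (α=3/7) → [5307/56, 8353/56, 885/7]
+L5 (α=1/2) → [13483/112, 14625/112, 803/7]
rounded: [120, 131, 115]

at x=2,y=1 over L1,L2,L3,L4,L5,L6:
after L1 α=3/5: [204/5, 348/5, 594/5]
after L2 α=3/4: [2139/20, 969/10, 297/10]
after L3 α=5/7: [10439/70, 3819/35, 696/5]
after L4 α=1/3: [6023/35, 4296/35, 504/5]
after L5 α=1: [112, 32, 172]
after L6 α=2/3: [452/3, 174, 76]
rounded: [151, 174, 76]

(0,0) stack=L1,L2,L3,L4,L5; from [0,0,0]:
after L1 α=1/6: [19/6, 112/3, 24]
after L2 α=1/2: [1495/12, 127/6, 81/2]
after L3 α=3/8: [7979/96, 2723/48, 1419/16]
after L4 α=2/5: [3567/32, 1191/16, 8833/80]
after L5 α=3/4: [28047/128, 2823/64, 57793/320]
→ [219, 44, 181]


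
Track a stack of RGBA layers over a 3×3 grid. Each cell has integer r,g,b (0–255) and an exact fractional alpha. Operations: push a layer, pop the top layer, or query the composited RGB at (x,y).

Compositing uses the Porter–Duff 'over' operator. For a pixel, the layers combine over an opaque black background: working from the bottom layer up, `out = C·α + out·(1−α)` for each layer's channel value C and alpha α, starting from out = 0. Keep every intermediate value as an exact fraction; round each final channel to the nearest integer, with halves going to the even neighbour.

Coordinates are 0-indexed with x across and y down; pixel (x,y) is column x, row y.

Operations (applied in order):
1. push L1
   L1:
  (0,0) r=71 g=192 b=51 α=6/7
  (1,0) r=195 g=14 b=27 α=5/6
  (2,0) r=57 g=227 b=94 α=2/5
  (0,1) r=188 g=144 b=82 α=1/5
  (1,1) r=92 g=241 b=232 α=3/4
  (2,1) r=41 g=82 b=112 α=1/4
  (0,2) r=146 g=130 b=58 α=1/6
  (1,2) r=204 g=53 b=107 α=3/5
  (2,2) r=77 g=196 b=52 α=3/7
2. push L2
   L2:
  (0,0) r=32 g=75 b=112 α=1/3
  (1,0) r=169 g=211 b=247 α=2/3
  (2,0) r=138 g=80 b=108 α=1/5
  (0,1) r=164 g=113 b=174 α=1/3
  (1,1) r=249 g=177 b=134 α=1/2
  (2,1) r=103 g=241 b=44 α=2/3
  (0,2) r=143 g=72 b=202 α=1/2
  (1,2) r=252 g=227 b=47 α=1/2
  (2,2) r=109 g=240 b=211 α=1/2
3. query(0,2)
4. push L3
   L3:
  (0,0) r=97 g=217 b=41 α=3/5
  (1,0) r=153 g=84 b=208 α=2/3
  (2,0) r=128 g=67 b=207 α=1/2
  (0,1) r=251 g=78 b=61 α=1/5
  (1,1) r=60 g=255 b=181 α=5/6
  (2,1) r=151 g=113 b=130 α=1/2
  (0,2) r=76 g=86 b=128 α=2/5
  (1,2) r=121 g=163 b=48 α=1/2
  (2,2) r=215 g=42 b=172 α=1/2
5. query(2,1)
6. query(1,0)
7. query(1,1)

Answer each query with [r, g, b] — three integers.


query (0,2) [L1,L2] — begin 0,0,0
+L1 (α=1/6) → [73/3, 65/3, 29/3]
+L2 (α=1/2) → [251/3, 281/6, 635/6]
→ [84, 47, 106]

at x=2,y=1 over L1,L2,L3:
L1 α=1/4: [41/4, 41/2, 28]
L2 α=2/3: [865/12, 335/2, 116/3]
L3 α=1/2: [2677/24, 561/4, 253/3]
→ [112, 140, 84]

(1,0) stack=L1,L2,L3; from [0,0,0]:
+L1 (α=5/6) → [325/2, 35/3, 45/2]
+L2 (α=2/3) → [1001/6, 1301/9, 1033/6]
+L3 (α=2/3) → [2837/18, 2813/27, 3529/18]
rounded: [158, 104, 196]

at x=1,y=1 over L1,L2,L3:
L1 α=3/4: [69, 723/4, 174]
L2 α=1/2: [159, 1431/8, 154]
L3 α=5/6: [153/2, 3877/16, 353/2]
rounded: [76, 242, 176]


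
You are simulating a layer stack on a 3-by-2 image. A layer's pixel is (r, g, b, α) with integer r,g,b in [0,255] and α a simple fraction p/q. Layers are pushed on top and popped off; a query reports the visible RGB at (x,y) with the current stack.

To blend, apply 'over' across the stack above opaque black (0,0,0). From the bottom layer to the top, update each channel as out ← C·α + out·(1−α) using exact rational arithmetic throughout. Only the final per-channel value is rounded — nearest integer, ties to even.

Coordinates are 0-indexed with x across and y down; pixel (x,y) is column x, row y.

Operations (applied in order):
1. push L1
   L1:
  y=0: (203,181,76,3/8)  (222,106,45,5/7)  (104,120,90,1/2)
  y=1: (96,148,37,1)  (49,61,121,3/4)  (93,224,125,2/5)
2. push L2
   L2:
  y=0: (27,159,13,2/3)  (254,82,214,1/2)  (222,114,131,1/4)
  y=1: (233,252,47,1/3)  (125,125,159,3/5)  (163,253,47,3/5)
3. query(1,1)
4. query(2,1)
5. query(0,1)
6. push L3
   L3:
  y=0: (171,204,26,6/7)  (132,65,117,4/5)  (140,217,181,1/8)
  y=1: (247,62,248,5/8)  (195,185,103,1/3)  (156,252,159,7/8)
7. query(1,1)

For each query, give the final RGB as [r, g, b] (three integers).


query (1,1) [L1,L2] — begin 0,0,0
L1 α=3/4: [147/4, 183/4, 363/4]
L2 α=3/5: [897/10, 933/10, 1317/10]
= [90, 93, 132]

query (2,1) [L1,L2] — begin 0,0,0
after L1 α=2/5: [186/5, 448/5, 50]
after L2 α=3/5: [2817/25, 4691/25, 241/5]
→ [113, 188, 48]

query (0,1) [L1,L2] — begin 0,0,0
after L1 α=1: [96, 148, 37]
after L2 α=1/3: [425/3, 548/3, 121/3]
= [142, 183, 40]

(1,1) stack=L1,L2,L3; from [0,0,0]:
L1 α=3/4: [147/4, 183/4, 363/4]
L2 α=3/5: [897/10, 933/10, 1317/10]
L3 α=1/3: [624/5, 1858/15, 1832/15]
rounded: [125, 124, 122]


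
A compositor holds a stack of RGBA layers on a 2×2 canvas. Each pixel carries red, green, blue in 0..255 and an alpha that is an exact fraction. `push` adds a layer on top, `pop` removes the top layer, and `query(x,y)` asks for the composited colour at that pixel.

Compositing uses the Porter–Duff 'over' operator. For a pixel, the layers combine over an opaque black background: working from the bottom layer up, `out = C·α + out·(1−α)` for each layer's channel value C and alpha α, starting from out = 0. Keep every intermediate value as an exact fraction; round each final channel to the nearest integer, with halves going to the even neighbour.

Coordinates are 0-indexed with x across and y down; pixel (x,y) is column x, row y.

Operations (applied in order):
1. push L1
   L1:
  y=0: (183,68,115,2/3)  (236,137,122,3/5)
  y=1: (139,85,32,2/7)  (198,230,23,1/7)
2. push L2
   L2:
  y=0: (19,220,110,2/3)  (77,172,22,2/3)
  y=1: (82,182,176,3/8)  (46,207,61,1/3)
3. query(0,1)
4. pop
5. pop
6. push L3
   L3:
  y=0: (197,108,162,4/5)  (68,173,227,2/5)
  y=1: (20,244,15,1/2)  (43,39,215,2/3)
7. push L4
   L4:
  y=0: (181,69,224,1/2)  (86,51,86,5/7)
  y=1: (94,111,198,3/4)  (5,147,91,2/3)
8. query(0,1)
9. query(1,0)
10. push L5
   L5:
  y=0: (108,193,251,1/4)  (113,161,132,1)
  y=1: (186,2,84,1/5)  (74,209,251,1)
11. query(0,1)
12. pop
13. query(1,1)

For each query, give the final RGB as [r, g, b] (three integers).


query (0,1) [L1,L2] — begin 0,0,0
L1 α=2/7: [278/7, 170/7, 64/7]
L2 α=3/8: [389/7, 584/7, 502/7]
= [56, 83, 72]

query (0,1) [L3,L4] — begin 0,0,0
L3 α=1/2: [10, 122, 15/2]
L4 α=3/4: [73, 455/4, 1203/8]
→ [73, 114, 150]

query (1,0) [L3,L4] — begin 0,0,0
L3 α=2/5: [136/5, 346/5, 454/5]
L4 α=5/7: [346/5, 281/5, 3058/35]
→ [69, 56, 87]

query (0,1) [L3,L4,L5] — begin 0,0,0
after L3 α=1/2: [10, 122, 15/2]
after L4 α=3/4: [73, 455/4, 1203/8]
after L5 α=1/5: [478/5, 457/5, 1371/10]
= [96, 91, 137]

(1,1) stack=L3,L4; from [0,0,0]:
L3 α=2/3: [86/3, 26, 430/3]
L4 α=2/3: [116/9, 320/3, 976/9]
= [13, 107, 108]


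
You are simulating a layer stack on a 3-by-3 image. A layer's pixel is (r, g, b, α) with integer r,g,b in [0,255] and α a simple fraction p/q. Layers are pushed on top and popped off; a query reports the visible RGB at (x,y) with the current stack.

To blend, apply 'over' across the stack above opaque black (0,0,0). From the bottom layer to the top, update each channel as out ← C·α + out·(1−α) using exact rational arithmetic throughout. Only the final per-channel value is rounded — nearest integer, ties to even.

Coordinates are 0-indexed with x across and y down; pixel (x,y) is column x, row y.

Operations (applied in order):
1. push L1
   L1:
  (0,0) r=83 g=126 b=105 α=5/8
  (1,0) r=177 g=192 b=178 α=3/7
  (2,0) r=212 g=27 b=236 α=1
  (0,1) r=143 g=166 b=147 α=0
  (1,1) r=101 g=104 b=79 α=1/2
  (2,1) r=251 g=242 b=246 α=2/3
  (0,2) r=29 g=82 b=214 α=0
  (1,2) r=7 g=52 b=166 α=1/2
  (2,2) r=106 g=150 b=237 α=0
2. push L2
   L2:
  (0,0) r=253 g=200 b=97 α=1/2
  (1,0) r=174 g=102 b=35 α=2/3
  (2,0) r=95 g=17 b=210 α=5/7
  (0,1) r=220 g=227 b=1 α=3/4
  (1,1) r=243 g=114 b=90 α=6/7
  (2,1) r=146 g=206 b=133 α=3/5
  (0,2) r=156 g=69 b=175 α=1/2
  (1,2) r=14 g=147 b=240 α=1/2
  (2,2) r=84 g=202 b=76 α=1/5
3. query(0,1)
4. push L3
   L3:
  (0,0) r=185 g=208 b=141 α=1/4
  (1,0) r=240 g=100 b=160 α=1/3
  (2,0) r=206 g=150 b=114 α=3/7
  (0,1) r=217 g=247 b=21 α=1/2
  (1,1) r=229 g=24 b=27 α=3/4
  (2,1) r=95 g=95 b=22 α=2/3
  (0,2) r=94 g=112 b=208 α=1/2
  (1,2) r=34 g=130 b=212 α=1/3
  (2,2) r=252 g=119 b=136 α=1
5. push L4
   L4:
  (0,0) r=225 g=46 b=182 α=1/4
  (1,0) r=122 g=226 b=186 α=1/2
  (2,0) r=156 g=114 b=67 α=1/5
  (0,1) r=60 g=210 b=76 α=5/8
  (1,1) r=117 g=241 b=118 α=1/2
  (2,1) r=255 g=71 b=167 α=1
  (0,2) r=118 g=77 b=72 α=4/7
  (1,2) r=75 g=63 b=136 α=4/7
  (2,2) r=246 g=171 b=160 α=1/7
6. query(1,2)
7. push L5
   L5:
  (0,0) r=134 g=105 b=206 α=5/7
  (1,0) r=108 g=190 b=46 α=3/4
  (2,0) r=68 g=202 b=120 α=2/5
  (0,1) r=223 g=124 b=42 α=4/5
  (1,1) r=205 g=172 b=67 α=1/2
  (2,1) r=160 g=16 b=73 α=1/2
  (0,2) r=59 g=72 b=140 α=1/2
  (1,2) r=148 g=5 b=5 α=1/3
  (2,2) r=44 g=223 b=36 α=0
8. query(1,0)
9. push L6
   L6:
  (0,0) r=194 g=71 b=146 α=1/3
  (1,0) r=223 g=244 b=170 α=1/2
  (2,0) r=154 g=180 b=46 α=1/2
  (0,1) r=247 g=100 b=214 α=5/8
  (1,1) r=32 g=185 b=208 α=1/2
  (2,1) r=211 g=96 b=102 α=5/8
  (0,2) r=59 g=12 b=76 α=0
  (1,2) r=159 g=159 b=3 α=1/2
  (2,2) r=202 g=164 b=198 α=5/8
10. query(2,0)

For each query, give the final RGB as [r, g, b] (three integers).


(0,1) stack=L1,L2; from [0,0,0]:
L1 α=0: [0, 0, 0]
L2 α=3/4: [165, 681/4, 3/4]
= [165, 170, 1]

query (1,2) [L1,L2,L3,L4] — begin 0,0,0
+L1 (α=1/2) → [7/2, 26, 83]
+L2 (α=1/2) → [35/4, 173/2, 323/2]
+L3 (α=1/3) → [103/6, 101, 535/3]
+L4 (α=4/7) → [703/14, 555/7, 1079/7]
= [50, 79, 154]

query (1,0) [L1,L2,L3,L4,L5] — begin 0,0,0
L1 α=3/7: [531/7, 576/7, 534/7]
L2 α=2/3: [989/7, 668/7, 1024/21]
L3 α=1/3: [3658/21, 2036/21, 5408/63]
L4 α=1/2: [3110/21, 3391/21, 8563/63]
L5 α=3/4: [4957/42, 15361/84, 17257/252]
= [118, 183, 68]

(2,0) stack=L1,L2,L3,L4,L5,L6; from [0,0,0]:
after L1 α=1: [212, 27, 236]
after L2 α=5/7: [899/7, 139/7, 1522/7]
after L3 α=3/7: [7922/49, 3706/49, 8482/49]
after L4 α=1/5: [39332/245, 4082/49, 37211/245]
after L5 α=2/5: [151316/1225, 32042/245, 170433/1225]
after L6 α=1/2: [169983/1225, 38071/245, 226783/2450]
rounded: [139, 155, 93]


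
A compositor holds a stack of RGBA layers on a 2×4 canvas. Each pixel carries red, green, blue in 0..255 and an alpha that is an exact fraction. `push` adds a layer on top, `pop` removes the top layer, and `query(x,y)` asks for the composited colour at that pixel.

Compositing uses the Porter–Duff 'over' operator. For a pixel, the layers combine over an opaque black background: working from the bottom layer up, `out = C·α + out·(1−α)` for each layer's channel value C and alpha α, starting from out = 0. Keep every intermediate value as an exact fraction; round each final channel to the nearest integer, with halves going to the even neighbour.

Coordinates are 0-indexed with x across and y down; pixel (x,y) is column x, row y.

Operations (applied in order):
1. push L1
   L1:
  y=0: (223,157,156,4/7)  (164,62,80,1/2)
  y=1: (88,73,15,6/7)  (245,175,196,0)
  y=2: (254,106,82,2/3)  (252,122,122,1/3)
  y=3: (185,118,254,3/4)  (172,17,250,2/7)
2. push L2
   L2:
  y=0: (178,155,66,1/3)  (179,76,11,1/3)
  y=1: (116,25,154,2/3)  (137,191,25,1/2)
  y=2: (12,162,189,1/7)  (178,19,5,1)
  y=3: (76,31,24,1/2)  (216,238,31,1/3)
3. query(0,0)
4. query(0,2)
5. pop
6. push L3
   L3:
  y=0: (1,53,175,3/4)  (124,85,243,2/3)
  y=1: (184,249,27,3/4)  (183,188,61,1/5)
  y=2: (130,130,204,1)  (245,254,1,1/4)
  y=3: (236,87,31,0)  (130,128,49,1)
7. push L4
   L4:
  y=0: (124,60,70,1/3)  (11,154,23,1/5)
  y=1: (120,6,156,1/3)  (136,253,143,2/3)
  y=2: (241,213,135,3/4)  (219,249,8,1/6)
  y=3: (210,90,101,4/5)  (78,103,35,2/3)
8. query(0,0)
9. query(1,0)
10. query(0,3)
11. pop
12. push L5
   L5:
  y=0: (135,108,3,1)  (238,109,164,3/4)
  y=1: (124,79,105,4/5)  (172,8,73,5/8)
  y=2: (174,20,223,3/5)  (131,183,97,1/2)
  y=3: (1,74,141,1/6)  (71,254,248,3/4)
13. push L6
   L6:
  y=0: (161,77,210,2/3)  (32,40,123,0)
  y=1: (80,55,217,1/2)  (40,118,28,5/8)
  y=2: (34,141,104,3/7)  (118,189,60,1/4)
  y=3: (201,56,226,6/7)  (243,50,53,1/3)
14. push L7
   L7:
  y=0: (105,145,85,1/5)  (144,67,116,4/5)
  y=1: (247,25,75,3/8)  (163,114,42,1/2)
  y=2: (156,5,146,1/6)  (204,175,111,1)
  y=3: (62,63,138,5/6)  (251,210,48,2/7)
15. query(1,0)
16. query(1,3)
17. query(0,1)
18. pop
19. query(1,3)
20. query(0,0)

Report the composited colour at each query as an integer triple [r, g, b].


query (0,0) [L1,L2] — begin 0,0,0
after L1 α=4/7: [892/7, 628/7, 624/7]
after L2 α=1/3: [1010/7, 2341/21, 570/7]
= [144, 111, 81]

query (0,2) [L1,L2] — begin 0,0,0
after L1 α=2/3: [508/3, 212/3, 164/3]
after L2 α=1/7: [1028/7, 586/7, 517/7]
= [147, 84, 74]

at x=0,y=0 over L1,L3,L4:
+L1 (α=4/7) → [892/7, 628/7, 624/7]
+L3 (α=3/4) → [913/28, 1741/28, 4299/28]
+L4 (α=1/3) → [883/14, 2581/42, 5279/42]
= [63, 61, 126]

query (1,0) [L1,L3,L4] — begin 0,0,0
+L1 (α=1/2) → [82, 31, 40]
+L3 (α=2/3) → [110, 67, 526/3]
+L4 (α=1/5) → [451/5, 422/5, 2173/15]
rounded: [90, 84, 145]

(0,3) stack=L1,L3,L4; from [0,0,0]:
after L1 α=3/4: [555/4, 177/2, 381/2]
after L3 α=0: [555/4, 177/2, 381/2]
after L4 α=4/5: [783/4, 897/10, 1189/10]
→ [196, 90, 119]

query (1,0) [L1,L3,L5,L6,L7] — begin 0,0,0
L1 α=1/2: [82, 31, 40]
L3 α=2/3: [110, 67, 526/3]
L5 α=3/4: [206, 197/2, 1001/6]
L6 α=0: [206, 197/2, 1001/6]
L7 α=4/5: [782/5, 733/10, 757/6]
rounded: [156, 73, 126]

query (1,3) [L1,L3,L5,L6,L7] — begin 0,0,0
after L1 α=2/7: [344/7, 34/7, 500/7]
after L3 α=1: [130, 128, 49]
after L5 α=3/4: [343/4, 445/2, 793/4]
after L6 α=1/3: [829/6, 165, 899/6]
after L7 α=2/7: [7157/42, 1245/7, 5071/42]
→ [170, 178, 121]

(0,1) stack=L1,L3,L5,L6,L7; from [0,0,0]:
after L1 α=6/7: [528/7, 438/7, 90/7]
after L3 α=3/4: [1098/7, 5667/28, 657/28]
after L5 α=4/5: [914/7, 2903/28, 12417/140]
after L6 α=1/2: [737/7, 4443/56, 42797/280]
after L7 α=3/8: [1109/7, 26415/448, 55397/448]
→ [158, 59, 124]

query (1,3) [L1,L3,L5,L6] — begin 0,0,0
after L1 α=2/7: [344/7, 34/7, 500/7]
after L3 α=1: [130, 128, 49]
after L5 α=3/4: [343/4, 445/2, 793/4]
after L6 α=1/3: [829/6, 165, 899/6]
→ [138, 165, 150]

query (0,0) [L1,L3,L5,L6] — begin 0,0,0
+L1 (α=4/7) → [892/7, 628/7, 624/7]
+L3 (α=3/4) → [913/28, 1741/28, 4299/28]
+L5 (α=1) → [135, 108, 3]
+L6 (α=2/3) → [457/3, 262/3, 141]
= [152, 87, 141]


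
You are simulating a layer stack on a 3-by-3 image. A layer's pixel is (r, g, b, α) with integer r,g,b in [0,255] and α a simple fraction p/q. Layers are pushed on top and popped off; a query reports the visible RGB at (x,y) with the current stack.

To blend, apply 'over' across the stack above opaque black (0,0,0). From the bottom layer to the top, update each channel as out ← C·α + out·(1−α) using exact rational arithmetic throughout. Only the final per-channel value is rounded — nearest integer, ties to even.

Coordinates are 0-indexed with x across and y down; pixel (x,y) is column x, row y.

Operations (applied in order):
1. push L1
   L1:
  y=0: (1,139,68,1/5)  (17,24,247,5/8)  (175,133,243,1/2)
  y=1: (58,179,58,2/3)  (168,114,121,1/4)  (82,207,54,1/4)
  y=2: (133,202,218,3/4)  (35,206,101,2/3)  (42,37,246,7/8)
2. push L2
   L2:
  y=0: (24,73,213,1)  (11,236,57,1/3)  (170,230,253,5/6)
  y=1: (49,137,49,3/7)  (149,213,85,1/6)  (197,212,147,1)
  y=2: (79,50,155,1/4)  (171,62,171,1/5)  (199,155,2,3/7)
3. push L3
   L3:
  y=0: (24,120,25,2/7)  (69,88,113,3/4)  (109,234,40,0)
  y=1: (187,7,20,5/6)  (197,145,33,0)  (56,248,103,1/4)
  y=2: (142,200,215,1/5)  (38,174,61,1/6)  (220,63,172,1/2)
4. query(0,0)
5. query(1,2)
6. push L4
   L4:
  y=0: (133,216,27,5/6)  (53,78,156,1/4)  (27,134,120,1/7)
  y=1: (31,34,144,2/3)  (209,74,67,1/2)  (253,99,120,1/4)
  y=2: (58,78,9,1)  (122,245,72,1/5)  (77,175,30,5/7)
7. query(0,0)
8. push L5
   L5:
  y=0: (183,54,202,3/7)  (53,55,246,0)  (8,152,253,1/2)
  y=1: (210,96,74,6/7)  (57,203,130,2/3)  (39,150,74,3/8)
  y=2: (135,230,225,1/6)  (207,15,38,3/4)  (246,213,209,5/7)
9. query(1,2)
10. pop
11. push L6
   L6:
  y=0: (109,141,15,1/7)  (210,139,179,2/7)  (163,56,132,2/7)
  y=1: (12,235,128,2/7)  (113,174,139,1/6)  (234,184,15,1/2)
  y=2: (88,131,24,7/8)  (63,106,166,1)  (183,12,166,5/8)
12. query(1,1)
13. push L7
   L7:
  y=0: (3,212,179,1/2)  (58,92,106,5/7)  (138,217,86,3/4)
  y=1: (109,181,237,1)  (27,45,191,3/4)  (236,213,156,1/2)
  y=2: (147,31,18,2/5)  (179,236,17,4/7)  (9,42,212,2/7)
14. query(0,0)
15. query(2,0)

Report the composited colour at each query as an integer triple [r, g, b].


at x=0,y=0 over L1,L2,L3:
+L1 (α=1/5) → [1/5, 139/5, 68/5]
+L2 (α=1) → [24, 73, 213]
+L3 (α=2/7) → [24, 605/7, 1115/7]
rounded: [24, 86, 159]

query (1,2) [L1,L2,L3] — begin 0,0,0
after L1 α=2/3: [70/3, 412/3, 202/3]
after L2 α=1/5: [793/15, 1834/15, 1321/15]
after L3 α=1/6: [907/18, 1178/9, 752/9]
→ [50, 131, 84]

at x=0,y=0 over L1,L2,L3,L4:
+L1 (α=1/5) → [1/5, 139/5, 68/5]
+L2 (α=1) → [24, 73, 213]
+L3 (α=2/7) → [24, 605/7, 1115/7]
+L4 (α=5/6) → [689/6, 8165/42, 1030/21]
= [115, 194, 49]

(1,2) stack=L1,L2,L3,L4,L5; from [0,0,0]:
+L1 (α=2/3) → [70/3, 412/3, 202/3]
+L2 (α=1/5) → [793/15, 1834/15, 1321/15]
+L3 (α=1/6) → [907/18, 1178/9, 752/9]
+L4 (α=1/5) → [2912/45, 6917/45, 3656/45]
+L5 (α=3/4) → [30857/180, 4471/90, 4393/90]
= [171, 50, 49]

at x=1,y=1 over L1,L2,L3,L4,L6:
+L1 (α=1/4) → [42, 57/2, 121/4]
+L2 (α=1/6) → [359/6, 237/4, 315/8]
+L3 (α=0) → [359/6, 237/4, 315/8]
+L4 (α=1/2) → [1613/12, 533/8, 851/16]
+L6 (α=1/6) → [9421/72, 4057/48, 6479/96]
→ [131, 85, 67]

query (0,0) [L1,L2,L3,L4,L6,L7] — begin 0,0,0
+L1 (α=1/5) → [1/5, 139/5, 68/5]
+L2 (α=1) → [24, 73, 213]
+L3 (α=2/7) → [24, 605/7, 1115/7]
+L4 (α=5/6) → [689/6, 8165/42, 1030/21]
+L6 (α=1/7) → [114, 9152/49, 2165/49]
+L7 (α=1/2) → [117/2, 9770/49, 5468/49]
= [58, 199, 112]

(2,0) stack=L1,L2,L3,L4,L6,L7; from [0,0,0]:
L1 α=1/2: [175/2, 133/2, 243/2]
L2 α=5/6: [625/4, 811/4, 2773/12]
L3 α=0: [625/4, 811/4, 2773/12]
L4 α=1/7: [1929/14, 2701/14, 3013/14]
L6 α=2/7: [14209/98, 15073/98, 18761/98]
L7 α=3/4: [54781/392, 78871/392, 44045/392]
→ [140, 201, 112]


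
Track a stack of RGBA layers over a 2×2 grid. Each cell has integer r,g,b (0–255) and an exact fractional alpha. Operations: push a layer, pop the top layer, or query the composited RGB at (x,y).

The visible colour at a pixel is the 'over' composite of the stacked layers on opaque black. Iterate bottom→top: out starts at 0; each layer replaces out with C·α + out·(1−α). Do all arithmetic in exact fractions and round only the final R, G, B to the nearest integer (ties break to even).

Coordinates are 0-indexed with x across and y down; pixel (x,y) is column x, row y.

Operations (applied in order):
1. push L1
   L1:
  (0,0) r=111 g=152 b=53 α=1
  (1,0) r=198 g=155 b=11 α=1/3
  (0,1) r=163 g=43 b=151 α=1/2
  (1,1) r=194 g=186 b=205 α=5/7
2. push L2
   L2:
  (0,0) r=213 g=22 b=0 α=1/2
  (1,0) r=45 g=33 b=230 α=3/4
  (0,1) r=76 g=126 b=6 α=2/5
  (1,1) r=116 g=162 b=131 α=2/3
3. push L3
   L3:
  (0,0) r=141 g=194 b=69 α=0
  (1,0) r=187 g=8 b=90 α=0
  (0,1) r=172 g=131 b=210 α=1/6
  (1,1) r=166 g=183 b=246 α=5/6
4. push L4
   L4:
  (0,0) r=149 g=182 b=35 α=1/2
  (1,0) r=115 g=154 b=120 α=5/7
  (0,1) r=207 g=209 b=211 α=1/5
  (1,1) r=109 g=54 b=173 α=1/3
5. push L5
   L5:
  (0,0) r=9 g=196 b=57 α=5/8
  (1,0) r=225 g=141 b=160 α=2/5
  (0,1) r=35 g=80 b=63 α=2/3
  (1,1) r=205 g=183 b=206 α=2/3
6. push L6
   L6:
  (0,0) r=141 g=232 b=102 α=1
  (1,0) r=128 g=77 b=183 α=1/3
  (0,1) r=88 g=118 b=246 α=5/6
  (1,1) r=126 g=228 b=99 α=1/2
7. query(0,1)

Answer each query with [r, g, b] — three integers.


query (0,1) [L1,L2,L3,L4,L5,L6] — begin 0,0,0
L1 α=1/2: [163/2, 43/2, 151/2]
L2 α=2/5: [793/10, 633/10, 477/10]
L3 α=1/6: [379/4, 895/12, 299/4]
L4 α=1/5: [586/5, 1522/15, 102]
L5 α=2/3: [312/5, 3922/45, 76]
L6 α=5/6: [1256/15, 15236/135, 653/3]
= [84, 113, 218]


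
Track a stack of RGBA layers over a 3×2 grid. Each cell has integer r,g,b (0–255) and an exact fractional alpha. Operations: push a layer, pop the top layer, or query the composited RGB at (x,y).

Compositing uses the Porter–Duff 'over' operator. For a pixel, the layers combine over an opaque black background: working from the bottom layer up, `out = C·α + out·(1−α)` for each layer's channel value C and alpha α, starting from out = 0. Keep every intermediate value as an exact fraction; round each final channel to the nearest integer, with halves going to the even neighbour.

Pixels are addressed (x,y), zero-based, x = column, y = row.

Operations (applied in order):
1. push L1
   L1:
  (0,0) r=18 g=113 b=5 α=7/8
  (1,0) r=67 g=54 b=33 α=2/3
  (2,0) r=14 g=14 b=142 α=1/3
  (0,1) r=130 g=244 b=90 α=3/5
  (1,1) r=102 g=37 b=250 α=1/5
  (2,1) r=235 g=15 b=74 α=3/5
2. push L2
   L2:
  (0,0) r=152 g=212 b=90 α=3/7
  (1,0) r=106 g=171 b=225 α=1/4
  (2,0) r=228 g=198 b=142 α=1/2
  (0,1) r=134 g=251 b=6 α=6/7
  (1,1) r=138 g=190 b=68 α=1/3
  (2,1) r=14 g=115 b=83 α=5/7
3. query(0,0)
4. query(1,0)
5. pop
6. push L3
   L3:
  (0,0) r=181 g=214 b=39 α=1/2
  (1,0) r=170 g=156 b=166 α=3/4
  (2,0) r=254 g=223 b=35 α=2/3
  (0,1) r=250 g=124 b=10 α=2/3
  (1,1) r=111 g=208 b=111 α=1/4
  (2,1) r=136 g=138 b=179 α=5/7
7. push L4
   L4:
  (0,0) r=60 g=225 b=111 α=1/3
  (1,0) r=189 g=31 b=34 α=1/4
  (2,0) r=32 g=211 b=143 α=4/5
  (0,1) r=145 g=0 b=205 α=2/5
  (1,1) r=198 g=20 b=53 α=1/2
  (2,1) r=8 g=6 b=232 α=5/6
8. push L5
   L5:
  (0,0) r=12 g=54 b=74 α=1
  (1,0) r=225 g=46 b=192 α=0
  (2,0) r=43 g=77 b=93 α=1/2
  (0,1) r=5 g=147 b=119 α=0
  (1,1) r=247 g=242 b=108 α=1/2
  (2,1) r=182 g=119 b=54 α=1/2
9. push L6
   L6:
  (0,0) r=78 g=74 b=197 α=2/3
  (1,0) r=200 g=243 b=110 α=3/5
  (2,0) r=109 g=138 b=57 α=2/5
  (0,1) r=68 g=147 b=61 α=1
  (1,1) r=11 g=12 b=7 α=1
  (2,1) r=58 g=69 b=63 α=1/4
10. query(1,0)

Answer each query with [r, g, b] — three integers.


at x=0,y=0 over L1,L2:
after L1 α=7/8: [63/4, 791/8, 35/8]
after L2 α=3/7: [519/7, 2063/14, 575/14]
= [74, 147, 41]

query (1,0) [L1,L2] — begin 0,0,0
after L1 α=2/3: [134/3, 36, 22]
after L2 α=1/4: [60, 279/4, 291/4]
→ [60, 70, 73]

at x=1,y=0 over L1,L3,L4,L5,L6:
after L1 α=2/3: [134/3, 36, 22]
after L3 α=3/4: [416/3, 126, 130]
after L4 α=1/4: [605/4, 409/4, 106]
after L5 α=0: [605/4, 409/4, 106]
after L6 α=3/5: [361/2, 1867/10, 542/5]
= [180, 187, 108]
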